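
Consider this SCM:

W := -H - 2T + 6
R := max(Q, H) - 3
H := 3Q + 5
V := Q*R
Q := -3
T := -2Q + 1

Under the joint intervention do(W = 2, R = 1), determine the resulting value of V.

-3

Under do(W = 2, R = 1), each intervened variable's structural equation is replaced by its fixed value.
V = Q*R  [with Q=-3, R=1]  = -3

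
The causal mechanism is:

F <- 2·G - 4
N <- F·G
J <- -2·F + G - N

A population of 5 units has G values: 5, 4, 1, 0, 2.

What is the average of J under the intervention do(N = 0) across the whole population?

do(N=0) breaks N's dependence on G. With N=0 fixed, J across the units is -7, -4, 5, 8, 2, mean 0.8.

0.8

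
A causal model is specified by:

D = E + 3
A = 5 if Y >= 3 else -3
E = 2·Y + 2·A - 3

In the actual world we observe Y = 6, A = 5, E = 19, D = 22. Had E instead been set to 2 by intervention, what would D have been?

5

The intervention breaks the incoming arrows to E: E = 2·Y + 2·A - 3 no longer applies, and E = 2.
D = E + 3  [with E=2]  = 5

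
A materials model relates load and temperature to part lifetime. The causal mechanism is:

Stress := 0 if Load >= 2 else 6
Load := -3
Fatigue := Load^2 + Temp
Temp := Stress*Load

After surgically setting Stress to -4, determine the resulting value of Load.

Under do(Stress=-4), the mechanism Stress := 0 if Load >= 2 else 6 is discarded; Stress is fixed at -4.
Load is not downstream of the intervention, so its value is determined by the original equations.

-3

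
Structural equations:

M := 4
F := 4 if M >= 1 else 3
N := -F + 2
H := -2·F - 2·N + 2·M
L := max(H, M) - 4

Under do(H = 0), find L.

0

Intervening sets H = 0 and removes its equation (H := -2·F - 2·N + 2·M).
L = max(H, M) - 4  [with H=0, M=4]  = 0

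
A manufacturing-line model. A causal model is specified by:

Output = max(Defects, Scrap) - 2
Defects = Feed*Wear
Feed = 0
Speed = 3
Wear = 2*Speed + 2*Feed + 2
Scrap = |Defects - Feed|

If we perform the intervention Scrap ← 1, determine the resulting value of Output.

-1

The intervention breaks the incoming arrows to Scrap: Scrap = |Defects - Feed| no longer applies, and Scrap = 1.
Wear = 2*Speed + 2*Feed + 2  [with Speed=3, Feed=0]  = 8
Defects = Feed*Wear  [with Feed=0, Wear=8]  = 0
Output = max(Defects, Scrap) - 2  [with Defects=0, Scrap=1]  = -1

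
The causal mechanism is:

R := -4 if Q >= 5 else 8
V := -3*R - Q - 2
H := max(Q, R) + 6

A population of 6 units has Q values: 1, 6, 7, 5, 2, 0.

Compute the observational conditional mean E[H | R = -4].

12

E[H|R=-4] averages over only the 3 units with R=-4 (Q = 6, 7, 5): H = 12, 13, 11, mean 12.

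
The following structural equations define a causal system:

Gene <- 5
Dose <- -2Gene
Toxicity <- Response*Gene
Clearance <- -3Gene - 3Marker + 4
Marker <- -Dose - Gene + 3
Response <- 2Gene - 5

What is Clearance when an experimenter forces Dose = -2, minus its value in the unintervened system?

Under do(Dose=-2), the mechanism Dose <- -2Gene is discarded; Dose is fixed at -2.
Marker = -Dose - Gene + 3  [with Dose=-2, Gene=5]  = 0
Clearance = -3Gene - 3Marker + 4  [with Gene=5, Marker=0]  = -11
Without intervention: Dose = -2Gene  [with Gene=5]  = -10; Marker = -Dose - Gene + 3  [with Dose=-10, Gene=5]  = 8; Clearance = -3Gene - 3Marker + 4  [with Gene=5, Marker=8]  = -35.
Change = -11 − (-35) = 24.

24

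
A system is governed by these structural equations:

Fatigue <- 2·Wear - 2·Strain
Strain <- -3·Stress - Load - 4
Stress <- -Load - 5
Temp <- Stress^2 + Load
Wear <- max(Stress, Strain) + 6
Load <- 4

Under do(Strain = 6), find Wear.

12

do(Strain=6) replaces the equation Strain <- -3·Stress - Load - 4 with the constant Strain = 6.
Stress = -Load - 5  [with Load=4]  = -9
Wear = max(Stress, Strain) + 6  [with Stress=-9, Strain=6]  = 12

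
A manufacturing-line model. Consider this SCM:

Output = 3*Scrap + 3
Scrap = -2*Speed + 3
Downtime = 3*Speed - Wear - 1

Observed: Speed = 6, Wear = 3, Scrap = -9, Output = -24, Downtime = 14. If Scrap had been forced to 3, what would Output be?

The intervention breaks the incoming arrows to Scrap: Scrap = -2*Speed + 3 no longer applies, and Scrap = 3.
Output = 3*Scrap + 3  [with Scrap=3]  = 12

12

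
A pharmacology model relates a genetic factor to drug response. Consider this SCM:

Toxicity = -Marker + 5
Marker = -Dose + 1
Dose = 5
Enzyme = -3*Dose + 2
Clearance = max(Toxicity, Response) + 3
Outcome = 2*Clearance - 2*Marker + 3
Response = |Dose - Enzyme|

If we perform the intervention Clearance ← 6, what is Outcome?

Intervening sets Clearance = 6 and removes its equation (Clearance = max(Toxicity, Response) + 3).
Marker = -Dose + 1  [with Dose=5]  = -4
Outcome = 2*Clearance - 2*Marker + 3  [with Clearance=6, Marker=-4]  = 23

23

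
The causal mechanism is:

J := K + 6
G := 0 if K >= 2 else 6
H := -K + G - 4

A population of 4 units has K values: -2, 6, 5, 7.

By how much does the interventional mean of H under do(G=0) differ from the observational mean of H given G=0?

2

Every unit gets G=0 under the intervention. H values become -2, -10, -9, -11; E[H|do(G=0)] = -8.
Conditioning on G=0 selects the 3 unit(s) with K ∈ {6, 5, 7}. Their H values: -10, -9, -11. Mean = -10.
Difference = -8 − (-10) = 2.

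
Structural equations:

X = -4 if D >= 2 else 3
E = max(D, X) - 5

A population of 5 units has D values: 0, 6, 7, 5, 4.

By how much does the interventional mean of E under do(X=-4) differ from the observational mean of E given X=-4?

-1.1

Under do(X=-4), X's equation is replaced by X=-4 for every unit. Per-unit E: -5, 1, 2, 0, -1. Mean = -0.6.
E[E|X=-4] averages over only the 4 units with X=-4 (D = 6, 7, 5, 4): E = 1, 2, 0, -1, mean 0.5.
Difference = -0.6 − 0.5 = -1.1.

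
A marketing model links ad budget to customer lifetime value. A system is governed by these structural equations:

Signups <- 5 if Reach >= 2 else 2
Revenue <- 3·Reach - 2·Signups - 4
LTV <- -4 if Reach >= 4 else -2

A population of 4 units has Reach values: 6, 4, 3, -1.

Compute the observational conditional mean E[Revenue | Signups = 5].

-1

E[Revenue|Signups=5] averages over only the 3 units with Signups=5 (Reach = 6, 4, 3): Revenue = 4, -2, -5, mean -1.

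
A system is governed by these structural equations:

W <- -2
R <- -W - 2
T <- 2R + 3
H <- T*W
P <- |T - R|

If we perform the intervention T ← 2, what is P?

do(T=2) replaces the equation T <- 2R + 3 with the constant T = 2.
R = -W - 2  [with W=-2]  = 0
P = |T - R|  [with T=2, R=0]  = 2

2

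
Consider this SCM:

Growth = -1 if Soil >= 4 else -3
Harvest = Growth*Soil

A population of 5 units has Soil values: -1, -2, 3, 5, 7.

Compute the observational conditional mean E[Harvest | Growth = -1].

Conditioning on Growth=-1 selects the 2 unit(s) with Soil ∈ {5, 7}. Their Harvest values: -5, -7. Mean = -6.

-6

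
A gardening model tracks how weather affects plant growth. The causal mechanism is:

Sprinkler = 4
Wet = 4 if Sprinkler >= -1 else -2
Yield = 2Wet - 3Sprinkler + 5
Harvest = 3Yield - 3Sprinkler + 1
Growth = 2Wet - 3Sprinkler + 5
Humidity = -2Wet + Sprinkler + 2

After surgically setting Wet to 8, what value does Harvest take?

Under do(Wet=8), the mechanism Wet = 4 if Sprinkler >= -1 else -2 is discarded; Wet is fixed at 8.
Yield = 2Wet - 3Sprinkler + 5  [with Wet=8, Sprinkler=4]  = 9
Harvest = 3Yield - 3Sprinkler + 1  [with Yield=9, Sprinkler=4]  = 16

16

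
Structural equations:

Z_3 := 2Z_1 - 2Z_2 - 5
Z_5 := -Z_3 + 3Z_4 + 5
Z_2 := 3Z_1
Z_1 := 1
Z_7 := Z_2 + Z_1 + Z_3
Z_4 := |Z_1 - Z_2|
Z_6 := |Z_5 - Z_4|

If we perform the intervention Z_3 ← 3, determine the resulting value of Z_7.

The intervention breaks the incoming arrows to Z_3: Z_3 := 2Z_1 - 2Z_2 - 5 no longer applies, and Z_3 = 3.
Z_2 = 3Z_1  [with Z_1=1]  = 3
Z_7 = Z_2 + Z_1 + Z_3  [with Z_2=3, Z_1=1, Z_3=3]  = 7

7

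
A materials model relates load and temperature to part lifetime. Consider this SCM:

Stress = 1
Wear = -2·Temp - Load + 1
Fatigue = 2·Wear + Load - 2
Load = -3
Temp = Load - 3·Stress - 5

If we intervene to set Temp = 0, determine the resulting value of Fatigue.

3

do(Temp=0) replaces the equation Temp = Load - 3·Stress - 5 with the constant Temp = 0.
Wear = -2·Temp - Load + 1  [with Temp=0, Load=-3]  = 4
Fatigue = 2·Wear + Load - 2  [with Wear=4, Load=-3]  = 3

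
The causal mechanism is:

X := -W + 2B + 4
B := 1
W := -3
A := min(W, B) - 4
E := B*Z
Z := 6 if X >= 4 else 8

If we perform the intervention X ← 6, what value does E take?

6

The intervention breaks the incoming arrows to X: X := -W + 2B + 4 no longer applies, and X = 6.
Z = 6 if X >= 4 else 8  [with X=6]  = 6
E = B*Z  [with B=1, Z=6]  = 6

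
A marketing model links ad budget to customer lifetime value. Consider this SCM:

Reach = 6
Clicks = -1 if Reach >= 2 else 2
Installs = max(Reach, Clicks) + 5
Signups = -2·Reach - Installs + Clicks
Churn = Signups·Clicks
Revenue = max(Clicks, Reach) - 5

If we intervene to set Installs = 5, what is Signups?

The intervention breaks the incoming arrows to Installs: Installs = max(Reach, Clicks) + 5 no longer applies, and Installs = 5.
Clicks = -1 if Reach >= 2 else 2  [with Reach=6]  = -1
Signups = -2·Reach - Installs + Clicks  [with Reach=6, Installs=5, Clicks=-1]  = -18

-18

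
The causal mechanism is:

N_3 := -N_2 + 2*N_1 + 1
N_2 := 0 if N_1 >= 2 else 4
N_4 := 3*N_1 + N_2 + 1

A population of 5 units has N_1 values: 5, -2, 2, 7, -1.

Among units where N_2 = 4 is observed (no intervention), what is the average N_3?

-6

Observing N_2=4 restricts to units where N_2's equation naturally yields 4: N_1 ∈ {-2, -1}. In that subpopulation N_3 = -7, -5, mean -6.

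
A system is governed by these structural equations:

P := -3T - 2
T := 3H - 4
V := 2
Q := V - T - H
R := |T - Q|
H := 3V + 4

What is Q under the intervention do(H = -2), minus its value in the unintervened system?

48

Under do(H=-2), the mechanism H := 3V + 4 is discarded; H is fixed at -2.
T = 3H - 4  [with H=-2]  = -10
Q = V - T - H  [with V=2, T=-10, H=-2]  = 14
Without intervention: H = 3V + 4  [with V=2]  = 10; T = 3H - 4  [with H=10]  = 26; Q = V - T - H  [with V=2, T=26, H=10]  = -34.
Change = 14 − (-34) = 48.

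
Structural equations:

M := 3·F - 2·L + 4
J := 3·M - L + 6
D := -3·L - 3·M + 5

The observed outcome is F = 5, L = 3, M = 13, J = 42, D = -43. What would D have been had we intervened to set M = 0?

do(M=0) replaces the equation M := 3·F - 2·L + 4 with the constant M = 0.
D = -3·L - 3·M + 5  [with L=3, M=0]  = -4

-4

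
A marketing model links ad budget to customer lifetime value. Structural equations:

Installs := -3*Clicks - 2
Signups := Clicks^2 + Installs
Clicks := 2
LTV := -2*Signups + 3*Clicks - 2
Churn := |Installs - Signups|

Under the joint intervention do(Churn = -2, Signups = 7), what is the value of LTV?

The joint intervention fixes Churn = -2, Signups = 7, removing each variable's own equation.
LTV = -2*Signups + 3*Clicks - 2  [with Signups=7, Clicks=2]  = -10

-10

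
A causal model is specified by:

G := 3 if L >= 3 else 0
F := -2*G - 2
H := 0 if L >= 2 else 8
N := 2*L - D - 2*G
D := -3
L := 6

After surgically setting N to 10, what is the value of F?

-8

The intervention breaks the incoming arrows to N: N := 2*L - D - 2*G no longer applies, and N = 10.
Since F is not a descendant of the intervened variable, it is unaffected.
G = 3 if L >= 3 else 0  [with L=6]  = 3
F = -2*G - 2  [with G=3]  = -8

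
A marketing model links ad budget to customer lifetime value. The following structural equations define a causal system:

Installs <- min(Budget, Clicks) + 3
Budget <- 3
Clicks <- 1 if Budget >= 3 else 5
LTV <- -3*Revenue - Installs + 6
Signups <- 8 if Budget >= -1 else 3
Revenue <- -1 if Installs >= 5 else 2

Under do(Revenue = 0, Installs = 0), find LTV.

The joint intervention fixes Revenue = 0, Installs = 0, removing each variable's own equation.
LTV = -3*Revenue - Installs + 6  [with Revenue=0, Installs=0]  = 6

6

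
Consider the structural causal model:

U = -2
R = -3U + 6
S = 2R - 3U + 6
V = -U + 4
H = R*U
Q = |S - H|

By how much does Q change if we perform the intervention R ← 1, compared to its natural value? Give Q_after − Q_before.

Under do(R=1), the mechanism R = -3U + 6 is discarded; R is fixed at 1.
S = 2R - 3U + 6  [with R=1, U=-2]  = 14
H = R*U  [with R=1, U=-2]  = -2
Q = |S - H|  [with S=14, H=-2]  = 16
Without intervention: R = -3U + 6  [with U=-2]  = 12; S = 2R - 3U + 6  [with R=12, U=-2]  = 36; H = R*U  [with R=12, U=-2]  = -24; Q = |S - H|  [with S=36, H=-24]  = 60.
Change = 16 − 60 = -44.

-44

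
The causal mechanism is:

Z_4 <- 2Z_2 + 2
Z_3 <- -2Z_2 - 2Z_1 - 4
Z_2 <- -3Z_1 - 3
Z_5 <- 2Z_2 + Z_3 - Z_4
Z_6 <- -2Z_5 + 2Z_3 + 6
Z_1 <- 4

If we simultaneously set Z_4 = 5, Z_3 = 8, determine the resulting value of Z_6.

76

The joint intervention fixes Z_4 = 5, Z_3 = 8, removing each variable's own equation.
Z_2 = -3Z_1 - 3  [with Z_1=4]  = -15
Z_5 = 2Z_2 + Z_3 - Z_4  [with Z_2=-15, Z_3=8, Z_4=5]  = -27
Z_6 = -2Z_5 + 2Z_3 + 6  [with Z_5=-27, Z_3=8]  = 76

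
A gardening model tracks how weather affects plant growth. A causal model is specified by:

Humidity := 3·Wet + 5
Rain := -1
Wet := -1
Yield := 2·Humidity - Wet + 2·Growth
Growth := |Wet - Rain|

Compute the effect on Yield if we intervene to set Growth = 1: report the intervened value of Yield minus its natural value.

do(Growth=1) replaces the equation Growth := |Wet - Rain| with the constant Growth = 1.
Humidity = 3·Wet + 5  [with Wet=-1]  = 2
Yield = 2·Humidity - Wet + 2·Growth  [with Humidity=2, Wet=-1, Growth=1]  = 7
Without intervention: Growth = |Wet - Rain|  [with Wet=-1, Rain=-1]  = 0; Humidity = 3·Wet + 5  [with Wet=-1]  = 2; Yield = 2·Humidity - Wet + 2·Growth  [with Humidity=2, Wet=-1, Growth=0]  = 5.
Change = 7 − 5 = 2.

2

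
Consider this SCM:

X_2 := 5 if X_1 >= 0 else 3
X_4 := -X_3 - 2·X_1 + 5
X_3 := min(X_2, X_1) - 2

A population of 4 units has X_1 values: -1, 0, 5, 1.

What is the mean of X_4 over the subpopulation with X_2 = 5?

Observing X_2=5 restricts to units where X_2's equation naturally yields 5: X_1 ∈ {0, 5, 1}. In that subpopulation X_4 = 7, -8, 4, mean 1.

1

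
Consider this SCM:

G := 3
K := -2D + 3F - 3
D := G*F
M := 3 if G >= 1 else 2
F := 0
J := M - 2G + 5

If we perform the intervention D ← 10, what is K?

do(D=10) replaces the equation D := G*F with the constant D = 10.
K = -2D + 3F - 3  [with D=10, F=0]  = -23

-23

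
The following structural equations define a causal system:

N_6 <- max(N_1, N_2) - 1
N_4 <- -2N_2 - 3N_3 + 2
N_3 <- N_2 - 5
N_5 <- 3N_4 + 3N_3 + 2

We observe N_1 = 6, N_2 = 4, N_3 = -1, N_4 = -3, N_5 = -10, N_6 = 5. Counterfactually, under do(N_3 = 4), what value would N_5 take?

-40

do(N_3=4) replaces the equation N_3 <- N_2 - 5 with the constant N_3 = 4.
N_4 = -2N_2 - 3N_3 + 2  [with N_2=4, N_3=4]  = -18
N_5 = 3N_4 + 3N_3 + 2  [with N_4=-18, N_3=4]  = -40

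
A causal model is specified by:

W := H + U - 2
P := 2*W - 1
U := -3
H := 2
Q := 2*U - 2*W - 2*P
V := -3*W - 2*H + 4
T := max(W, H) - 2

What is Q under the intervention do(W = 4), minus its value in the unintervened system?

-42

The intervention breaks the incoming arrows to W: W := H + U - 2 no longer applies, and W = 4.
P = 2*W - 1  [with W=4]  = 7
Q = 2*U - 2*W - 2*P  [with U=-3, W=4, P=7]  = -28
Without intervention: W = H + U - 2  [with H=2, U=-3]  = -3; P = 2*W - 1  [with W=-3]  = -7; Q = 2*U - 2*W - 2*P  [with U=-3, W=-3, P=-7]  = 14.
Change = -28 − 14 = -42.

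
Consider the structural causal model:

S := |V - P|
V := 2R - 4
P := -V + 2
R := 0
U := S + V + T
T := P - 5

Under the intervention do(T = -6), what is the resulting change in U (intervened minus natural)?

-7

The intervention breaks the incoming arrows to T: T := P - 5 no longer applies, and T = -6.
V = 2R - 4  [with R=0]  = -4
P = -V + 2  [with V=-4]  = 6
S = |V - P|  [with V=-4, P=6]  = 10
U = S + V + T  [with S=10, V=-4, T=-6]  = 0
Without intervention: V = 2R - 4  [with R=0]  = -4; P = -V + 2  [with V=-4]  = 6; S = |V - P|  [with V=-4, P=6]  = 10; T = P - 5  [with P=6]  = 1; U = S + V + T  [with S=10, V=-4, T=1]  = 7.
Change = 0 − 7 = -7.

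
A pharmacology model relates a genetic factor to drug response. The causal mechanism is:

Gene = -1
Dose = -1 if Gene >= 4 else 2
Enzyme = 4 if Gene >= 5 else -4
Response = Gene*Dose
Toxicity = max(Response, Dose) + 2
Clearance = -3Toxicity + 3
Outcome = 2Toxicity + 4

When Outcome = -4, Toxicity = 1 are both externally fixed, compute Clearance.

Setting Outcome = -4, Toxicity = 1 by intervention discards those variables' equations.
Clearance = -3Toxicity + 3  [with Toxicity=1]  = 0

0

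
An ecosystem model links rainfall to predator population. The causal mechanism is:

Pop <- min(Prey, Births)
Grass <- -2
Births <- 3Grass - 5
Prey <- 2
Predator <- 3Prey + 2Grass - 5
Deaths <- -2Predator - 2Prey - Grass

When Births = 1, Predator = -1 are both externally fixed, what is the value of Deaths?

The joint intervention fixes Births = 1, Predator = -1, removing each variable's own equation.
Deaths = -2Predator - 2Prey - Grass  [with Predator=-1, Prey=2, Grass=-2]  = 0

0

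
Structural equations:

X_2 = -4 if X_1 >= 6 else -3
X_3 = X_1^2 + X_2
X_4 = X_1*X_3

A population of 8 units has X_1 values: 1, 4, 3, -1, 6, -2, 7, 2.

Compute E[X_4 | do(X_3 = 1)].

Every unit gets X_3=1 under the intervention. X_4 values become 1, 4, 3, -1, 6, -2, 7, 2; E[X_4|do(X_3=1)] = 2.5.

2.5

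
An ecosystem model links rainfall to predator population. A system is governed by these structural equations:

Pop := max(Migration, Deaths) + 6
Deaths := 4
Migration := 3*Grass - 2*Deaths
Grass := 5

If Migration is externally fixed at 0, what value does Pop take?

10

The intervention breaks the incoming arrows to Migration: Migration := 3*Grass - 2*Deaths no longer applies, and Migration = 0.
Pop = max(Migration, Deaths) + 6  [with Migration=0, Deaths=4]  = 10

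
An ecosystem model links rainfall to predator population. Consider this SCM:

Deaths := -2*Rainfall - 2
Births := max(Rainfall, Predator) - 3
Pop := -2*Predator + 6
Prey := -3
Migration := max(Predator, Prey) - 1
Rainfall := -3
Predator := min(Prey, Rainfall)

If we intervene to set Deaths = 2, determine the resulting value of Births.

-6

The intervention breaks the incoming arrows to Deaths: Deaths := -2*Rainfall - 2 no longer applies, and Deaths = 2.
Since Births is not a descendant of the intervened variable, it is unaffected.
Predator = min(Prey, Rainfall)  [with Prey=-3, Rainfall=-3]  = -3
Births = max(Rainfall, Predator) - 3  [with Rainfall=-3, Predator=-3]  = -6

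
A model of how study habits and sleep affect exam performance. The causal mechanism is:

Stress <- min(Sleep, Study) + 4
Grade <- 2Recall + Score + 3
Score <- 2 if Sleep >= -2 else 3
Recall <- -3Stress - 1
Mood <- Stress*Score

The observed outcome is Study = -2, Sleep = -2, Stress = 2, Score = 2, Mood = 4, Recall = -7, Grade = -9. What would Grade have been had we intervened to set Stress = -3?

21

The intervention breaks the incoming arrows to Stress: Stress <- min(Sleep, Study) + 4 no longer applies, and Stress = -3.
Score = 2 if Sleep >= -2 else 3  [with Sleep=-2]  = 2
Recall = -3Stress - 1  [with Stress=-3]  = 8
Grade = 2Recall + Score + 3  [with Recall=8, Score=2]  = 21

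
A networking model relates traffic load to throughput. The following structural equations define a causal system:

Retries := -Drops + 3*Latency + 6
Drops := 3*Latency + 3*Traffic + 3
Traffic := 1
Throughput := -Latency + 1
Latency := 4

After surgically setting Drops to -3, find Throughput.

do(Drops=-3) replaces the equation Drops := 3*Latency + 3*Traffic + 3 with the constant Drops = -3.
Throughput is not downstream of the intervention, so its value is determined by the original equations.
Throughput = -Latency + 1  [with Latency=4]  = -3

-3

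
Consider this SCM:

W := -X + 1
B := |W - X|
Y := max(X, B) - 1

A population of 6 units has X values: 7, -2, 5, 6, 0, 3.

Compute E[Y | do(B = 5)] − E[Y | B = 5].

0.5

do(B=5) breaks B's dependence on X. With B=5 fixed, Y across the units is 6, 4, 4, 5, 4, 4, mean 4.5.
E[Y|B=5] averages over only the 2 units with B=5 (X = -2, 3): Y = 4, 4, mean 4.
Difference = 4.5 − 4 = 0.5.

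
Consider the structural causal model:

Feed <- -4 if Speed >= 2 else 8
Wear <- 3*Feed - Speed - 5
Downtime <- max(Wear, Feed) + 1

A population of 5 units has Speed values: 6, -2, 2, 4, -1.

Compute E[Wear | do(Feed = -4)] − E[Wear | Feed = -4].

2.2

Under do(Feed=-4), Feed's equation is replaced by Feed=-4 for every unit. Per-unit Wear: -23, -15, -19, -21, -16. Mean = -18.8.
Conditioning on Feed=-4 selects the 3 unit(s) with Speed ∈ {6, 2, 4}. Their Wear values: -23, -19, -21. Mean = -21.
Difference = -18.8 − (-21) = 2.2.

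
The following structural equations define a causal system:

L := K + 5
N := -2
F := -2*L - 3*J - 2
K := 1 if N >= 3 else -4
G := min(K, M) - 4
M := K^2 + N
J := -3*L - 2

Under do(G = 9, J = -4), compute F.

8

Under do(G = 9, J = -4), each intervened variable's structural equation is replaced by its fixed value.
K = 1 if N >= 3 else -4  [with N=-2]  = -4
L = K + 5  [with K=-4]  = 1
F = -2*L - 3*J - 2  [with L=1, J=-4]  = 8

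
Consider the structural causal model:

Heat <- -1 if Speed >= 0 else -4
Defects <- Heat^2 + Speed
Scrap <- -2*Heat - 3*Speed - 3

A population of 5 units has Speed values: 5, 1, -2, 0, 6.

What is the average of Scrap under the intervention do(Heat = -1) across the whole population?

-7

The intervention sets Heat=-1 in all 5 units regardless of Speed. Recomputing Scrap per unit gives -16, -4, 5, -1, -19; average -7.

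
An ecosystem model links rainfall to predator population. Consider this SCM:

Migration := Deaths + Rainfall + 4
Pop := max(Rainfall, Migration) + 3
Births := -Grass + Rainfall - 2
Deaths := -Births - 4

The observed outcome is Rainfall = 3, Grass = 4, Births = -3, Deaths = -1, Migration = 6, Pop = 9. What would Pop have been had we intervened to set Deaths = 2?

12

Under do(Deaths=2), the mechanism Deaths := -Births - 4 is discarded; Deaths is fixed at 2.
Migration = Deaths + Rainfall + 4  [with Deaths=2, Rainfall=3]  = 9
Pop = max(Rainfall, Migration) + 3  [with Rainfall=3, Migration=9]  = 12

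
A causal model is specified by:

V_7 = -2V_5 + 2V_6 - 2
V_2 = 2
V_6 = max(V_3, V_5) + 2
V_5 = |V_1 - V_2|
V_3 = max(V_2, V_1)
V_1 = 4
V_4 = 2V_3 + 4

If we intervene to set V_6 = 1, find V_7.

Intervening sets V_6 = 1 and removes its equation (V_6 = max(V_3, V_5) + 2).
V_5 = |V_1 - V_2|  [with V_1=4, V_2=2]  = 2
V_7 = -2V_5 + 2V_6 - 2  [with V_5=2, V_6=1]  = -4

-4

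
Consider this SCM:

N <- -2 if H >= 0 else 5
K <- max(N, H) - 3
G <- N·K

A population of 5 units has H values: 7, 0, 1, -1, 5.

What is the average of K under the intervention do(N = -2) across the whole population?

The intervention sets N=-2 in all 5 units regardless of H. Recomputing K per unit gives 4, -3, -2, -4, 2; average -0.6.

-0.6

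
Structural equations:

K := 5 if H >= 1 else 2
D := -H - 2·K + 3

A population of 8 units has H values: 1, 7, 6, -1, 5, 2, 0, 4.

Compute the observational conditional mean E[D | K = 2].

-0.5

Observing K=2 restricts to units where K's equation naturally yields 2: H ∈ {-1, 0}. In that subpopulation D = 0, -1, mean -0.5.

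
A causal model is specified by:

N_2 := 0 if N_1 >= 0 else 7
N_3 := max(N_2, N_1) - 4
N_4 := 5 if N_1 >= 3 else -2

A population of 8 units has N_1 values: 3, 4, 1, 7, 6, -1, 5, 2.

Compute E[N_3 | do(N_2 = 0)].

-0.5

The intervention sets N_2=0 in all 8 units regardless of N_1. Recomputing N_3 per unit gives -1, 0, -3, 3, 2, -4, 1, -2; average -0.5.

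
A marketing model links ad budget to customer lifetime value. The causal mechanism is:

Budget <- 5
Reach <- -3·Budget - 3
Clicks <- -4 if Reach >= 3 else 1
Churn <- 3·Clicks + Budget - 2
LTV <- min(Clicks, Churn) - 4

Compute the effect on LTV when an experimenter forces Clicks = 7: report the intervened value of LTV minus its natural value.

6

do(Clicks=7) replaces the equation Clicks <- -4 if Reach >= 3 else 1 with the constant Clicks = 7.
Churn = 3·Clicks + Budget - 2  [with Clicks=7, Budget=5]  = 24
LTV = min(Clicks, Churn) - 4  [with Clicks=7, Churn=24]  = 3
Without intervention: Reach = -3·Budget - 3  [with Budget=5]  = -18; Clicks = -4 if Reach >= 3 else 1  [with Reach=-18]  = 1; Churn = 3·Clicks + Budget - 2  [with Clicks=1, Budget=5]  = 6; LTV = min(Clicks, Churn) - 4  [with Clicks=1, Churn=6]  = -3.
Change = 3 − (-3) = 6.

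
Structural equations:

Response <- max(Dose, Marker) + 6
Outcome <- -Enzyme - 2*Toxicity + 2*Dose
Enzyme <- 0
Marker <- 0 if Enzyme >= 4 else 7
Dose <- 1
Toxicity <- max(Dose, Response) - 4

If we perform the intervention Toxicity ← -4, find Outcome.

10

The intervention breaks the incoming arrows to Toxicity: Toxicity <- max(Dose, Response) - 4 no longer applies, and Toxicity = -4.
Outcome = -Enzyme - 2*Toxicity + 2*Dose  [with Enzyme=0, Toxicity=-4, Dose=1]  = 10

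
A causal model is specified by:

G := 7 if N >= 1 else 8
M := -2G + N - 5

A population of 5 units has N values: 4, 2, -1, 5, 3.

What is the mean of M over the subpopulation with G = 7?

Observing G=7 restricts to units where G's equation naturally yields 7: N ∈ {4, 2, 5, 3}. In that subpopulation M = -15, -17, -14, -16, mean -15.5.

-15.5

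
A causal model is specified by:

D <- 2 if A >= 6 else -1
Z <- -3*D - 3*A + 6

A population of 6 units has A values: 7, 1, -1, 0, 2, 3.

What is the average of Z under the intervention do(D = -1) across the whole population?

3

Under do(D=-1), D's equation is replaced by D=-1 for every unit. Per-unit Z: -12, 6, 12, 9, 3, 0. Mean = 3.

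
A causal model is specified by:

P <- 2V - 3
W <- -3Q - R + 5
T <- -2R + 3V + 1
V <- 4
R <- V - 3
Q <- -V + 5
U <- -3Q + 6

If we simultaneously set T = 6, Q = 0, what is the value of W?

4

Under do(T = 6, Q = 0), each intervened variable's structural equation is replaced by its fixed value.
R = V - 3  [with V=4]  = 1
W = -3Q - R + 5  [with Q=0, R=1]  = 4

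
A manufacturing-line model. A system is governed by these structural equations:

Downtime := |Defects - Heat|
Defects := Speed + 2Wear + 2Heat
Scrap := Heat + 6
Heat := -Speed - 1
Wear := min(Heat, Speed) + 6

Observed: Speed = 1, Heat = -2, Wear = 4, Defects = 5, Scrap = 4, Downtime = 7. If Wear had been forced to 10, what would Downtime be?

The intervention breaks the incoming arrows to Wear: Wear := min(Heat, Speed) + 6 no longer applies, and Wear = 10.
Heat = -Speed - 1  [with Speed=1]  = -2
Defects = Speed + 2Wear + 2Heat  [with Speed=1, Wear=10, Heat=-2]  = 17
Downtime = |Defects - Heat|  [with Defects=17, Heat=-2]  = 19

19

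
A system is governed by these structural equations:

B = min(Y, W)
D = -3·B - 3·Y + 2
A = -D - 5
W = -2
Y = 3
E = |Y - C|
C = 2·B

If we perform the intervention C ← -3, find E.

Under do(C=-3), the mechanism C = 2·B is discarded; C is fixed at -3.
E = |Y - C|  [with Y=3, C=-3]  = 6

6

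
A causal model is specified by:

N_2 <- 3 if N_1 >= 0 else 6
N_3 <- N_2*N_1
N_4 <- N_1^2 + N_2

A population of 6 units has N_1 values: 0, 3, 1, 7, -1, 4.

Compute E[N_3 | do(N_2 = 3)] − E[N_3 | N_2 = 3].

-2

do(N_2=3) breaks N_2's dependence on N_1. With N_2=3 fixed, N_3 across the units is 0, 9, 3, 21, -3, 12, mean 7.
Conditioning on N_2=3 selects the 5 unit(s) with N_1 ∈ {0, 3, 1, 7, 4}. Their N_3 values: 0, 9, 3, 21, 12. Mean = 9.
Difference = 7 − 9 = -2.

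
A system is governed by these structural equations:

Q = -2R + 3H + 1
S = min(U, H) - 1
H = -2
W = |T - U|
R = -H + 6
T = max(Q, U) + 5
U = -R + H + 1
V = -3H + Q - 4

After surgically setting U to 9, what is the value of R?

The intervention breaks the incoming arrows to U: U = -R + H + 1 no longer applies, and U = 9.
Since R is not a descendant of the intervened variable, it is unaffected.
R = -H + 6  [with H=-2]  = 8

8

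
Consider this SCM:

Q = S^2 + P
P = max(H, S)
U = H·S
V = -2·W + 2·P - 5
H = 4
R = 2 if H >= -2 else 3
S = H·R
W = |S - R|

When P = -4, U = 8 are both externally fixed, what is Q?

Under do(P = -4, U = 8), each intervened variable's structural equation is replaced by its fixed value.
R = 2 if H >= -2 else 3  [with H=4]  = 2
S = H·R  [with H=4, R=2]  = 8
Q = S^2 + P  [with S=8, P=-4]  = 60

60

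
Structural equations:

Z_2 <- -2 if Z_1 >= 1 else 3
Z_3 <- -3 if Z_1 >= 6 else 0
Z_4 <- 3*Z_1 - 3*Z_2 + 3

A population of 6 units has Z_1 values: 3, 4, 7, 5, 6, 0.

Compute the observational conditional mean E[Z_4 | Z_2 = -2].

Observing Z_2=-2 restricts to units where Z_2's equation naturally yields -2: Z_1 ∈ {3, 4, 7, 5, 6}. In that subpopulation Z_4 = 18, 21, 30, 24, 27, mean 24.

24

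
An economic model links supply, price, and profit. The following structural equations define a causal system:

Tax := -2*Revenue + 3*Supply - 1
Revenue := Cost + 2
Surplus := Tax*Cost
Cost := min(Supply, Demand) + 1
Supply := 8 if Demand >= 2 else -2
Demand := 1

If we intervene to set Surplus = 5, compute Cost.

do(Surplus=5) replaces the equation Surplus := Tax*Cost with the constant Surplus = 5.
Cost is not downstream of the intervention, so its value is determined by the original equations.
Supply = 8 if Demand >= 2 else -2  [with Demand=1]  = -2
Cost = min(Supply, Demand) + 1  [with Supply=-2, Demand=1]  = -1

-1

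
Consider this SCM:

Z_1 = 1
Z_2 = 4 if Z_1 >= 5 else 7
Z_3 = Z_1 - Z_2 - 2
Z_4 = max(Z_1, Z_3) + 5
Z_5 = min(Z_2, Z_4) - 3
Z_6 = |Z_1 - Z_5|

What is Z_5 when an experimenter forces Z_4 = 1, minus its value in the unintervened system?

Intervening sets Z_4 = 1 and removes its equation (Z_4 = max(Z_1, Z_3) + 5).
Z_2 = 4 if Z_1 >= 5 else 7  [with Z_1=1]  = 7
Z_5 = min(Z_2, Z_4) - 3  [with Z_2=7, Z_4=1]  = -2
Without intervention: Z_2 = 4 if Z_1 >= 5 else 7  [with Z_1=1]  = 7; Z_3 = Z_1 - Z_2 - 2  [with Z_1=1, Z_2=7]  = -8; Z_4 = max(Z_1, Z_3) + 5  [with Z_1=1, Z_3=-8]  = 6; Z_5 = min(Z_2, Z_4) - 3  [with Z_2=7, Z_4=6]  = 3.
Change = -2 − 3 = -5.

-5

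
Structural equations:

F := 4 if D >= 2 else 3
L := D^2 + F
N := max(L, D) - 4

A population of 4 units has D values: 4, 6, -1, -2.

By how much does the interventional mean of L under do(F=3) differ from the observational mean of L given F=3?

11.75

Under do(F=3), F's equation is replaced by F=3 for every unit. Per-unit L: 19, 39, 4, 7. Mean = 17.25.
E[L|F=3] averages over only the 2 units with F=3 (D = -1, -2): L = 4, 7, mean 5.5.
Difference = 17.25 − 5.5 = 11.75.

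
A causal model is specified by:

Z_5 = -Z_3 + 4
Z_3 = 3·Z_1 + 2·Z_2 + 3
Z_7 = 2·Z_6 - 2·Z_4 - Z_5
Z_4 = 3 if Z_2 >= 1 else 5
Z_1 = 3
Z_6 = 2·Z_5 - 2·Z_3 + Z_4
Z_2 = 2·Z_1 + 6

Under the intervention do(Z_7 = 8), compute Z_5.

-32

The intervention breaks the incoming arrows to Z_7: Z_7 = 2·Z_6 - 2·Z_4 - Z_5 no longer applies, and Z_7 = 8.
Z_5 is not downstream of the intervention, so its value is determined by the original equations.
Z_2 = 2·Z_1 + 6  [with Z_1=3]  = 12
Z_3 = 3·Z_1 + 2·Z_2 + 3  [with Z_1=3, Z_2=12]  = 36
Z_5 = -Z_3 + 4  [with Z_3=36]  = -32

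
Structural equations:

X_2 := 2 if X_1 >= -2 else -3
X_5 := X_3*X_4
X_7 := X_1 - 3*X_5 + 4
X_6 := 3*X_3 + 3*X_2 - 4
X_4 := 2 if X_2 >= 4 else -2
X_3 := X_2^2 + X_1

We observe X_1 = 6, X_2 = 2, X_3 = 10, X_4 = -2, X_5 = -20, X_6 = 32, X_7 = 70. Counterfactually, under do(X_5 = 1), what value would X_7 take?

7

Under do(X_5=1), the mechanism X_5 := X_3*X_4 is discarded; X_5 is fixed at 1.
X_7 = X_1 - 3*X_5 + 4  [with X_1=6, X_5=1]  = 7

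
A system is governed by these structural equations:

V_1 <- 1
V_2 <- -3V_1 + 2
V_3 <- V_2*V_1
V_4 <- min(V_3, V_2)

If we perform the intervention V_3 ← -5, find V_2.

-1

Under do(V_3=-5), the mechanism V_3 <- V_2*V_1 is discarded; V_3 is fixed at -5.
Since V_2 is not a descendant of the intervened variable, it is unaffected.
V_2 = -3V_1 + 2  [with V_1=1]  = -1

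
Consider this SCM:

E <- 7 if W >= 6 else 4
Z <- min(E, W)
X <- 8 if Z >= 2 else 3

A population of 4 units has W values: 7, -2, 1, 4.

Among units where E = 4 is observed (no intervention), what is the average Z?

E[Z|E=4] averages over only the 3 units with E=4 (W = -2, 1, 4): Z = -2, 1, 4, mean 1.

1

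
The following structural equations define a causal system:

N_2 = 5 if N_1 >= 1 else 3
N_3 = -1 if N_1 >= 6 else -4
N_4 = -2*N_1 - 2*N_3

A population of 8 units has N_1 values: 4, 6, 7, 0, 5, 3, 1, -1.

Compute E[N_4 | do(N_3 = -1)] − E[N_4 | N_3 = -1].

do(N_3=-1) breaks N_3's dependence on N_1. With N_3=-1 fixed, N_4 across the units is -6, -10, -12, 2, -8, -4, 0, 4, mean -4.25.
E[N_4|N_3=-1] averages over only the 2 units with N_3=-1 (N_1 = 6, 7): N_4 = -10, -12, mean -11.
Difference = -4.25 − (-11) = 6.75.

6.75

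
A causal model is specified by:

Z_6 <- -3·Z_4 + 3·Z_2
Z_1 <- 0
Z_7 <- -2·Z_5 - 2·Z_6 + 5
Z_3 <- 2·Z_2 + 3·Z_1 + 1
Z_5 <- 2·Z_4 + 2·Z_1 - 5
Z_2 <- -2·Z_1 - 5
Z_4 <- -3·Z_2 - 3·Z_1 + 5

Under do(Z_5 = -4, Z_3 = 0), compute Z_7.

163

The joint intervention fixes Z_5 = -4, Z_3 = 0, removing each variable's own equation.
Z_2 = -2·Z_1 - 5  [with Z_1=0]  = -5
Z_4 = -3·Z_2 - 3·Z_1 + 5  [with Z_2=-5, Z_1=0]  = 20
Z_6 = -3·Z_4 + 3·Z_2  [with Z_4=20, Z_2=-5]  = -75
Z_7 = -2·Z_5 - 2·Z_6 + 5  [with Z_5=-4, Z_6=-75]  = 163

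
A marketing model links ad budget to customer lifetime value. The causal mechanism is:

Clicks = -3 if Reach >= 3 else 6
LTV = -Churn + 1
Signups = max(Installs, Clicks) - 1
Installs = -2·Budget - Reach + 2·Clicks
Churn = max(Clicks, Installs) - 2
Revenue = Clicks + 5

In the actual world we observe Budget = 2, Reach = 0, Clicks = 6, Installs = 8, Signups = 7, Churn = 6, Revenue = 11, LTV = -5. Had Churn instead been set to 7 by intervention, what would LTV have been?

Intervening sets Churn = 7 and removes its equation (Churn = max(Clicks, Installs) - 2).
LTV = -Churn + 1  [with Churn=7]  = -6

-6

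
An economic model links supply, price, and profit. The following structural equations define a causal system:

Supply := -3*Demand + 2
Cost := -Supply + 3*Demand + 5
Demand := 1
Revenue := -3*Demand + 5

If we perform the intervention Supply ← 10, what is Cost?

-2

The intervention breaks the incoming arrows to Supply: Supply := -3*Demand + 2 no longer applies, and Supply = 10.
Cost = -Supply + 3*Demand + 5  [with Supply=10, Demand=1]  = -2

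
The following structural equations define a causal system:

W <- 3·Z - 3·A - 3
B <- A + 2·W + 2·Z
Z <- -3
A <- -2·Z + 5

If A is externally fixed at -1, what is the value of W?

The intervention breaks the incoming arrows to A: A <- -2·Z + 5 no longer applies, and A = -1.
W = 3·Z - 3·A - 3  [with Z=-3, A=-1]  = -9

-9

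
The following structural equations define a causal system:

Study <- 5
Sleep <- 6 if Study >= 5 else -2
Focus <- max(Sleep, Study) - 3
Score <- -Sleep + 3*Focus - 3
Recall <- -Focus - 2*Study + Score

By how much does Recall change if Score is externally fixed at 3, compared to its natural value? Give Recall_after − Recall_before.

Intervening sets Score = 3 and removes its equation (Score <- -Sleep + 3*Focus - 3).
Sleep = 6 if Study >= 5 else -2  [with Study=5]  = 6
Focus = max(Sleep, Study) - 3  [with Sleep=6, Study=5]  = 3
Recall = -Focus - 2*Study + Score  [with Focus=3, Study=5, Score=3]  = -10
Without intervention: Sleep = 6 if Study >= 5 else -2  [with Study=5]  = 6; Focus = max(Sleep, Study) - 3  [with Sleep=6, Study=5]  = 3; Score = -Sleep + 3*Focus - 3  [with Sleep=6, Focus=3]  = 0; Recall = -Focus - 2*Study + Score  [with Focus=3, Study=5, Score=0]  = -13.
Change = -10 − (-13) = 3.

3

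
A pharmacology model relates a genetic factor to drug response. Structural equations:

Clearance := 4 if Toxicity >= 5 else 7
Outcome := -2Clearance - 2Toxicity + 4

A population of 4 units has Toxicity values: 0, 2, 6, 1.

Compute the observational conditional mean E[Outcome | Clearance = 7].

Conditioning on Clearance=7 selects the 3 unit(s) with Toxicity ∈ {0, 2, 1}. Their Outcome values: -10, -14, -12. Mean = -12.

-12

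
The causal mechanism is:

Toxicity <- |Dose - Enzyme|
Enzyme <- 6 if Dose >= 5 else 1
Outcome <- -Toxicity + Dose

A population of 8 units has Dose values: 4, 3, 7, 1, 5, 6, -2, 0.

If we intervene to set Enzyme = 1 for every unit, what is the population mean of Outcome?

The intervention sets Enzyme=1 in all 8 units regardless of Dose. Recomputing Outcome per unit gives 1, 1, 1, 1, 1, 1, -5, -1; average 0.

0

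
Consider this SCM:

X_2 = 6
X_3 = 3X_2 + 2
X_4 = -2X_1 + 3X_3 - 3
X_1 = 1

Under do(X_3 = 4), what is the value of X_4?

7

The intervention breaks the incoming arrows to X_3: X_3 = 3X_2 + 2 no longer applies, and X_3 = 4.
X_4 = -2X_1 + 3X_3 - 3  [with X_1=1, X_3=4]  = 7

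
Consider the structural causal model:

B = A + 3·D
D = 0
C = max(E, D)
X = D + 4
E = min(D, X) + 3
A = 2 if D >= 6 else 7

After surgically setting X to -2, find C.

Under do(X=-2), the mechanism X = D + 4 is discarded; X is fixed at -2.
E = min(D, X) + 3  [with D=0, X=-2]  = 1
C = max(E, D)  [with E=1, D=0]  = 1

1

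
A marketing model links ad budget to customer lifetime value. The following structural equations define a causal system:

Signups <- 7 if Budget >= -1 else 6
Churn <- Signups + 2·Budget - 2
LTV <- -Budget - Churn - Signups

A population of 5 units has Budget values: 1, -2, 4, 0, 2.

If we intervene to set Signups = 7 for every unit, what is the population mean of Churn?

do(Signups=7) breaks Signups's dependence on Budget. With Signups=7 fixed, Churn across the units is 7, 1, 13, 5, 9, mean 7.

7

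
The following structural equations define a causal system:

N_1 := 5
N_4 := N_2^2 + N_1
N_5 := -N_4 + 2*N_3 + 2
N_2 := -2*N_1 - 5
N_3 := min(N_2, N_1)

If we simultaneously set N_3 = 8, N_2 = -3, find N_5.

4

Setting N_3 = 8, N_2 = -3 by intervention discards those variables' equations.
N_4 = N_2^2 + N_1  [with N_2=-3, N_1=5]  = 14
N_5 = -N_4 + 2*N_3 + 2  [with N_4=14, N_3=8]  = 4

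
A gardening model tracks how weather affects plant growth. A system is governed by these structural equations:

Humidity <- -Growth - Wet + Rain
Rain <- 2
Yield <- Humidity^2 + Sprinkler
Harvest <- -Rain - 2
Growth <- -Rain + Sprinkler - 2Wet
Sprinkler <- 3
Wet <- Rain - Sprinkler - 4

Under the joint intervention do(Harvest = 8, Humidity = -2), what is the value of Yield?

Setting Harvest = 8, Humidity = -2 by intervention discards those variables' equations.
Yield = Humidity^2 + Sprinkler  [with Humidity=-2, Sprinkler=3]  = 7

7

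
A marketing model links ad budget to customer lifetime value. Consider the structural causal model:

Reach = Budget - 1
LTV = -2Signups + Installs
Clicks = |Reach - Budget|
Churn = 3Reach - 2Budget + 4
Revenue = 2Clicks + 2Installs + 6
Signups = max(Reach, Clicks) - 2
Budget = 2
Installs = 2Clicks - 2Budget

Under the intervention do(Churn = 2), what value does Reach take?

1

do(Churn=2) replaces the equation Churn = 3Reach - 2Budget + 4 with the constant Churn = 2.
Reach is not downstream of the intervention, so its value is determined by the original equations.
Reach = Budget - 1  [with Budget=2]  = 1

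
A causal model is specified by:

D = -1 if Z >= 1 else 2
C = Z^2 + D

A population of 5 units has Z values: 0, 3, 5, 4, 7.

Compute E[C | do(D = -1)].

18.8

do(D=-1) breaks D's dependence on Z. With D=-1 fixed, C across the units is -1, 8, 24, 15, 48, mean 18.8.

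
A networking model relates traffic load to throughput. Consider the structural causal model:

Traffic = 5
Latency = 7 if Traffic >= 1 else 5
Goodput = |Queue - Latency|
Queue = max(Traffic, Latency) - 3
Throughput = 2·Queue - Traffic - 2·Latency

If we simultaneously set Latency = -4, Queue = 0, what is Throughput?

3

Setting Latency = -4, Queue = 0 by intervention discards those variables' equations.
Throughput = 2·Queue - Traffic - 2·Latency  [with Queue=0, Traffic=5, Latency=-4]  = 3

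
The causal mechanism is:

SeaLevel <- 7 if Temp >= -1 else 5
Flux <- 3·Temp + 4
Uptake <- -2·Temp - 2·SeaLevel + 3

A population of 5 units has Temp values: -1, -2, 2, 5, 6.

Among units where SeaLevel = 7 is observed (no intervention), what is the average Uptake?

-17

Observing SeaLevel=7 restricts to units where SeaLevel's equation naturally yields 7: Temp ∈ {-1, 2, 5, 6}. In that subpopulation Uptake = -9, -15, -21, -23, mean -17.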